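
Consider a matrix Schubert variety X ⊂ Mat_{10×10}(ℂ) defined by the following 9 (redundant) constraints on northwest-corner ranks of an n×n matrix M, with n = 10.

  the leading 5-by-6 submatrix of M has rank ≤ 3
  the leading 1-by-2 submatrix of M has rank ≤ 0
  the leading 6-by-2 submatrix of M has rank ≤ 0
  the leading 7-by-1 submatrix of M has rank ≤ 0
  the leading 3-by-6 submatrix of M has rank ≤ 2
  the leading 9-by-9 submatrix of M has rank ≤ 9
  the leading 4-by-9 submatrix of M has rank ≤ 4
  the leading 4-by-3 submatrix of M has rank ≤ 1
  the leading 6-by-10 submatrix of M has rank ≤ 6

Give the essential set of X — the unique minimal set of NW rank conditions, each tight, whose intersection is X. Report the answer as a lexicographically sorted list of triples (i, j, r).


Computing R[i][j] = min implied NW-rank bound (n=10, 9 conditions):

  0  0  1  1  1  1  1  1  1  1
  0  0  1  2  2  2  2  2  2  2
  0  0  1  2  2  2  3  3  3  3
  0  0  1  2  3  3  4  4  4  4
  0  0  1  2  3  3  4  5  5  5
  0  0  1  2  3  4  5  6  6  6
  0  1  2  3  4  5  6  7  7  7
  1  2  3  4  5  6  7  8  8  8
  1  2  3  4  5  6  7  8  9  9
  1  2  3  4  5  6  7  8  9  10

so w = (3, 4, 7, 5, 8, 6, 2, 1, 9, 10).

|D(w)|=16, |Ess(w)|=4:

[(3, 6, 2), (5, 6, 3), (6, 2, 0), (7, 1, 0)]


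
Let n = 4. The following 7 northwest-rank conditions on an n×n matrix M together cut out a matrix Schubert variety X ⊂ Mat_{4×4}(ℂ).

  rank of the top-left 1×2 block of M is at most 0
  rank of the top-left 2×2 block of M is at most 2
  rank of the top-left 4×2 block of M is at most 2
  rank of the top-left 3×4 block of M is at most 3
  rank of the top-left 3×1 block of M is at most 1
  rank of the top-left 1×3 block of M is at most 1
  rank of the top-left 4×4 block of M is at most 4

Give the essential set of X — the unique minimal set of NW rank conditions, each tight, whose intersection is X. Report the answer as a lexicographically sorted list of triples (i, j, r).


Propagating the 7 rank bounds to every northwest block:

  R[1]: 0 | 0 | 1 | 1
  R[2]: 1 | 1 | 2 | 2
  R[3]: 1 | 2 | 3 | 3
  R[4]: 1 | 2 | 3 | 4

hence w(1..4) = (3, 1, 2, 4).

Rothe diagram D(w) (2 cells), 1 SE-corner (essential condition):

[(1, 2, 0)]


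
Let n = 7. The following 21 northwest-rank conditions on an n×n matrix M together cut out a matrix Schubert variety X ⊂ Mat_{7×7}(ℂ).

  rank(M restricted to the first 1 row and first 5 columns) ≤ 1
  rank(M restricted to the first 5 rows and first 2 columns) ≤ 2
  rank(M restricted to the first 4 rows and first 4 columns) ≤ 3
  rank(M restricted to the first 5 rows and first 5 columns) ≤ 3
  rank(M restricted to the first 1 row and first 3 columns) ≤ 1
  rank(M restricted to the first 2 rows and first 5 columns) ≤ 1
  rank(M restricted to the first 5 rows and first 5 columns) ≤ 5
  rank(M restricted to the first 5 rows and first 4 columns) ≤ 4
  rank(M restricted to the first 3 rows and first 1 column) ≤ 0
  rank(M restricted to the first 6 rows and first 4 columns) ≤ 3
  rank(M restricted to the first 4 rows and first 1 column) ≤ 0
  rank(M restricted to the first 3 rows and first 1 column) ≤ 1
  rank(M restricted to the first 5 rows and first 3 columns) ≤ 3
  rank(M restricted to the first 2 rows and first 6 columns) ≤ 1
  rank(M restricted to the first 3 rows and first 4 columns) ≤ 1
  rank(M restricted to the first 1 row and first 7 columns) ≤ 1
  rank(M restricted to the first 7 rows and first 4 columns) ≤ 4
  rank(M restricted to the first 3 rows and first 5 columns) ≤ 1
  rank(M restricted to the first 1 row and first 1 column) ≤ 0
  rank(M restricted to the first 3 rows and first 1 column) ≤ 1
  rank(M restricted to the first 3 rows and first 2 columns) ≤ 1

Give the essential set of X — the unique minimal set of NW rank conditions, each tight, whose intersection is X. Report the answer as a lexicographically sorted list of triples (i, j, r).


Reconstructing r_w from the 21 given conditions:

  0  1  1  1  1  1  1
  0  1  1  1  1  1  2
  0  1  1  1  1  2  3
  0  1  2  2  2  3  4
  1  2  3  3  3  4  5
  1  2  3  3  4  5  6
  1  2  3  4  5  6  7

giving w = (2, 7, 6, 3, 1, 5, 4) via Δ²R.

Rothe diagram D(w) (12 cells), 4 SE-corners (essential conditions):

[(2, 6, 1), (3, 5, 1), (4, 1, 0), (6, 4, 3)]


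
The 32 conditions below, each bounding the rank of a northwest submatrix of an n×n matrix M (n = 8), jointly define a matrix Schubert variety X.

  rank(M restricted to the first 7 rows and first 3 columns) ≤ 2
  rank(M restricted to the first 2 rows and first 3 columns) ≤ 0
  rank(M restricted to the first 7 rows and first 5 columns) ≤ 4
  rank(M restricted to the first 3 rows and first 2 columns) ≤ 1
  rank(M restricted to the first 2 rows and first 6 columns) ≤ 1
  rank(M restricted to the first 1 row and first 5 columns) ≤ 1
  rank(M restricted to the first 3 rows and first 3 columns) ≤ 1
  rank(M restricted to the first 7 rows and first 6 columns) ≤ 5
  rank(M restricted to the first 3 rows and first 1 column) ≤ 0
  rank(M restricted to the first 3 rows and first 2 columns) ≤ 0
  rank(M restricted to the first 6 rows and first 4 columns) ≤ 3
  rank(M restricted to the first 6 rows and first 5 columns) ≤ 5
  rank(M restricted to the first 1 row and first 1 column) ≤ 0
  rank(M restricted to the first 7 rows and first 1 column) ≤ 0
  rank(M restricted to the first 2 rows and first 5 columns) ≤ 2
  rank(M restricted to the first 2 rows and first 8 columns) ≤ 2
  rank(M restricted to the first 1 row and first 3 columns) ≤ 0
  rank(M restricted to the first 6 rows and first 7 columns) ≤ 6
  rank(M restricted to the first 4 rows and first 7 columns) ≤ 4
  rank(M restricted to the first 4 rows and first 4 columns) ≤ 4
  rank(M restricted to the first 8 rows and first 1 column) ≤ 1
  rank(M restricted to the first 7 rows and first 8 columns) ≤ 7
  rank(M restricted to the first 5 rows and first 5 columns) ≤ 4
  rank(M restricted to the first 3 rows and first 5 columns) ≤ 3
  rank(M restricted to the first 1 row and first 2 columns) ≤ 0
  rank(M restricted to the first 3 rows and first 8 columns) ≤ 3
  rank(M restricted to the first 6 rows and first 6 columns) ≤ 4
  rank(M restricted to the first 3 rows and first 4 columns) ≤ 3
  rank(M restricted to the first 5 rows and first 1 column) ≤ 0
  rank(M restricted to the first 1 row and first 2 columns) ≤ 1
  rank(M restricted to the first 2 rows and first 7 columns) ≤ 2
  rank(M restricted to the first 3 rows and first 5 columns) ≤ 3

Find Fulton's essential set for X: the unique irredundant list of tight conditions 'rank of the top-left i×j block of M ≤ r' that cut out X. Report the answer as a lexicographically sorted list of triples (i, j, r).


Rank table r_w(8×8) implied by the 32 constraints:

  i=1: 0, 0, 0, 1, 1, 1, 1, 1
  i=2: 0, 0, 0, 1, 1, 1, 2, 2
  i=3: 0, 0, 1, 2, 2, 2, 3, 3
  i=4: 0, 1, 2, 3, 3, 3, 4, 4
  i=5: 0, 1, 2, 3, 4, 4, 5, 5
  i=6: 0, 1, 2, 3, 4, 4, 5, 6
  i=7: 0, 1, 2, 3, 4, 5, 6, 7
  i=8: 1, 2, 3, 4, 5, 6, 7, 8

giving w = (4, 7, 3, 2, 5, 8, 6, 1) via Δ²R.

|D(w)|=15, |Ess(w)|=5:

[(2, 3, 0), (2, 6, 1), (3, 2, 0), (6, 6, 4), (7, 1, 0)]


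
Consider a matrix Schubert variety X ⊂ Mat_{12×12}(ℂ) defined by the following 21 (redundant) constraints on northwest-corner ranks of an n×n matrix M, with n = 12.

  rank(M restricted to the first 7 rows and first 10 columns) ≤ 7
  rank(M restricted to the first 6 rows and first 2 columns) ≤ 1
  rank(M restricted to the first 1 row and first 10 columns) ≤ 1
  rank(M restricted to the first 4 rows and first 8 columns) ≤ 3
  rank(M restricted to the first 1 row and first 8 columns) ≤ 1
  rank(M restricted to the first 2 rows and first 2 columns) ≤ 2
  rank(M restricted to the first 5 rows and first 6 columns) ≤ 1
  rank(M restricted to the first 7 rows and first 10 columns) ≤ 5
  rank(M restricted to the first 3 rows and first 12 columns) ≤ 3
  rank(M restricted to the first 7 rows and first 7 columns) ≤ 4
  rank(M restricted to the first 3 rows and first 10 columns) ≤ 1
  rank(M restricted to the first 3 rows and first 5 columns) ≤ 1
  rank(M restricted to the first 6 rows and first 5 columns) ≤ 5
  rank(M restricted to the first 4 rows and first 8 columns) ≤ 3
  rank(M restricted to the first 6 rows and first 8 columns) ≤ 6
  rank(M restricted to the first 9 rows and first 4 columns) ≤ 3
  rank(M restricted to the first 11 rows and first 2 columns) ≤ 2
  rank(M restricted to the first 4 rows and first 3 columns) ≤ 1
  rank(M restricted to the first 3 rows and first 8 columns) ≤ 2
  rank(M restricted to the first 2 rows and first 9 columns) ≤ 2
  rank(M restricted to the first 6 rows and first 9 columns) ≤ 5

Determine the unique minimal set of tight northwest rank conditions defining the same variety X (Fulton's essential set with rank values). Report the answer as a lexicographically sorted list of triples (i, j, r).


Computing R[i][j] = min implied NW-rank bound (n=12, 21 conditions):

  1 1 1 1 1 1 1 1 1 1 1 1
  1 1 1 1 1 1 1 1 1 1 2 2
  1 1 1 1 1 1 1 1 1 1 2 3
  1 1 1 1 1 1 2 2 2 2 3 4
  1 1 1 1 1 1 2 3 3 3 4 5
  1 1 2 2 2 2 3 4 4 4 5 6
  1 2 3 3 3 3 4 5 5 5 6 7
  1 2 3 3 4 4 5 6 6 6 7 8
  1 2 3 3 4 5 6 7 7 7 8 9
  1 2 3 4 5 6 7 8 8 8 9 10
  1 2 3 4 5 6 7 8 9 9 10 11
  1 2 3 4 5 6 7 8 9 10 11 12

reading off 1-entries of Δ²R: w = (1, 11, 12, 7, 8, 3, 2, 5, 6, 4, 9, 10).

Fulton essential set (4 of the 31 Rothe cells):

[(3, 10, 1), (5, 6, 1), (6, 2, 1), (9, 4, 3)]


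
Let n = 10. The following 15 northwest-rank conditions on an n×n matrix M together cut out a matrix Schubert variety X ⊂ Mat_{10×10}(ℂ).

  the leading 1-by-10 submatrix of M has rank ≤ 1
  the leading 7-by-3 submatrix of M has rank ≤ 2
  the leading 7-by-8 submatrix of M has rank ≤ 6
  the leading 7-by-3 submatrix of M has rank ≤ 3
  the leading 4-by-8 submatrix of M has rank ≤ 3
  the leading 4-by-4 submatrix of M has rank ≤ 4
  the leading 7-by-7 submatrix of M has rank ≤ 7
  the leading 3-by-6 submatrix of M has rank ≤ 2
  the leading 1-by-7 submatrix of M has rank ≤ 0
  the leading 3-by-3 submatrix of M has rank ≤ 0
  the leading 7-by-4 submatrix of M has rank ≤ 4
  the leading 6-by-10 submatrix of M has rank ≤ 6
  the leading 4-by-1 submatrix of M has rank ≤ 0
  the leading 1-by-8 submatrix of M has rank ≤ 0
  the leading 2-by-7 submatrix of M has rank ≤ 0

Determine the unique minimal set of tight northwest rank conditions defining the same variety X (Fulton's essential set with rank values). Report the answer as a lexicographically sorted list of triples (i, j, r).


Reconstructing r_w from the 15 given conditions:

  i=1: 0 0 0 0 0 0 0 0 1 1
  i=2: 0 0 0 0 0 0 0 1 2 2
  i=3: 0 0 0 1 1 1 1 2 3 3
  i=4: 0 1 1 2 2 2 2 3 4 4
  i=5: 1 2 2 3 3 3 3 4 5 5
  i=6: 1 2 2 3 4 4 4 5 6 6
  i=7: 1 2 2 3 4 5 5 6 7 7
  i=8: 1 2 3 4 5 6 6 7 8 8
  i=9: 1 2 3 4 5 6 7 8 9 9
  i=10: 1 2 3 4 5 6 7 8 9 10

hence w(1..10) = (9, 8, 4, 2, 1, 5, 6, 3, 7, 10).

D(w) has 21 cells with 5 SE-corners; essential set:

[(1, 8, 0), (2, 7, 0), (3, 3, 0), (4, 1, 0), (7, 3, 2)]


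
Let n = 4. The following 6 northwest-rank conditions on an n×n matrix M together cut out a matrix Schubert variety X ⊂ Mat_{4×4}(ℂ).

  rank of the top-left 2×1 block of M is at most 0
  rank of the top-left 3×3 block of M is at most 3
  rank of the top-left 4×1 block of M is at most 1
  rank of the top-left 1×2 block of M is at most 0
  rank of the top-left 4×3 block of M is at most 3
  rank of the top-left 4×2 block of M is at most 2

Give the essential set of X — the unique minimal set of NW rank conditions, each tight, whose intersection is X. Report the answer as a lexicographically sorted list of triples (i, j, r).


Reconstructing r_w from the 6 given conditions:

  R[1]: 0, 0, 1, 1
  R[2]: 0, 1, 2, 2
  R[3]: 1, 2, 3, 3
  R[4]: 1, 2, 3, 4

second differences of R give the permutation w = (3, 2, 1, 4).

D(w) has 3 cells with 2 SE-corners; essential set:

[(1, 2, 0), (2, 1, 0)]


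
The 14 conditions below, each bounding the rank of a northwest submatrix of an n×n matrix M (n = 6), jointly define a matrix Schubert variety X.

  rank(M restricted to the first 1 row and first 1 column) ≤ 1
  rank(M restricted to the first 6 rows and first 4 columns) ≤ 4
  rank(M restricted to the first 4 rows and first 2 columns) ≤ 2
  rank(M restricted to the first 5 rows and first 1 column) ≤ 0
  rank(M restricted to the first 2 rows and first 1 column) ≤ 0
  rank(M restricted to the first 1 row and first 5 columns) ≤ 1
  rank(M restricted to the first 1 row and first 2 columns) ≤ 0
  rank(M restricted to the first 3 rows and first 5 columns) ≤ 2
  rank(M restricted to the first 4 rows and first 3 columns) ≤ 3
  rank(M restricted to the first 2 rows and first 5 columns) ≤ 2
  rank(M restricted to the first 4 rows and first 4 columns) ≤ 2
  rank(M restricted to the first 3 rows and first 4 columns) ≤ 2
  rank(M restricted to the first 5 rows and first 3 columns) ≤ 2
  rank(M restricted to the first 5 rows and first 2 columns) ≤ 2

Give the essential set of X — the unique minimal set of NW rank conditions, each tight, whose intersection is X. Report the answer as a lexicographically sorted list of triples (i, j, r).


Reconstructing r_w from the 14 given conditions:

  0  0  1  1  1  1
  0  1  2  2  2  2
  0  1  2  2  2  3
  0  1  2  2  3  4
  0  1  2  3  4  5
  1  2  3  4  5  6

the unique w with this rank table is (3, 2, 6, 5, 4, 1).

D(w) has 9 cells with 4 SE-corners; essential set:

[(1, 2, 0), (3, 5, 2), (4, 4, 2), (5, 1, 0)]


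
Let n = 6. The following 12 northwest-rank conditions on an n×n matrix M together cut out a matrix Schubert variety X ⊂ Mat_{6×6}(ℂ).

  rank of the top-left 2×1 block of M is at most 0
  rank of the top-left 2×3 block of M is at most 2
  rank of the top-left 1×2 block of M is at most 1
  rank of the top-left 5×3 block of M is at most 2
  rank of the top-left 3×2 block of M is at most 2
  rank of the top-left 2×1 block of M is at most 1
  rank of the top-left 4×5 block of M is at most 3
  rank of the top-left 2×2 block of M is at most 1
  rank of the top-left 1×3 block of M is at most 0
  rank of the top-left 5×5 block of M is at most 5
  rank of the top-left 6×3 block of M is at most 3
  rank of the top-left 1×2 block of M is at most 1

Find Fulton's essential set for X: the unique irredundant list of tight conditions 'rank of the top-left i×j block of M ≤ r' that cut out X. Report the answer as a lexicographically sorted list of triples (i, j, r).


Computing R[i][j] = min implied NW-rank bound (n=6, 12 conditions):

  row 1: 0 0 0 1 1 1
  row 2: 0 1 1 2 2 2
  row 3: 1 2 2 3 3 3
  row 4: 1 2 2 3 3 4
  row 5: 1 2 2 3 4 5
  row 6: 1 2 3 4 5 6

so w = (4, 2, 1, 6, 5, 3).

Fulton essential set (4 of the 7 Rothe cells):

[(1, 3, 0), (2, 1, 0), (4, 5, 3), (5, 3, 2)]


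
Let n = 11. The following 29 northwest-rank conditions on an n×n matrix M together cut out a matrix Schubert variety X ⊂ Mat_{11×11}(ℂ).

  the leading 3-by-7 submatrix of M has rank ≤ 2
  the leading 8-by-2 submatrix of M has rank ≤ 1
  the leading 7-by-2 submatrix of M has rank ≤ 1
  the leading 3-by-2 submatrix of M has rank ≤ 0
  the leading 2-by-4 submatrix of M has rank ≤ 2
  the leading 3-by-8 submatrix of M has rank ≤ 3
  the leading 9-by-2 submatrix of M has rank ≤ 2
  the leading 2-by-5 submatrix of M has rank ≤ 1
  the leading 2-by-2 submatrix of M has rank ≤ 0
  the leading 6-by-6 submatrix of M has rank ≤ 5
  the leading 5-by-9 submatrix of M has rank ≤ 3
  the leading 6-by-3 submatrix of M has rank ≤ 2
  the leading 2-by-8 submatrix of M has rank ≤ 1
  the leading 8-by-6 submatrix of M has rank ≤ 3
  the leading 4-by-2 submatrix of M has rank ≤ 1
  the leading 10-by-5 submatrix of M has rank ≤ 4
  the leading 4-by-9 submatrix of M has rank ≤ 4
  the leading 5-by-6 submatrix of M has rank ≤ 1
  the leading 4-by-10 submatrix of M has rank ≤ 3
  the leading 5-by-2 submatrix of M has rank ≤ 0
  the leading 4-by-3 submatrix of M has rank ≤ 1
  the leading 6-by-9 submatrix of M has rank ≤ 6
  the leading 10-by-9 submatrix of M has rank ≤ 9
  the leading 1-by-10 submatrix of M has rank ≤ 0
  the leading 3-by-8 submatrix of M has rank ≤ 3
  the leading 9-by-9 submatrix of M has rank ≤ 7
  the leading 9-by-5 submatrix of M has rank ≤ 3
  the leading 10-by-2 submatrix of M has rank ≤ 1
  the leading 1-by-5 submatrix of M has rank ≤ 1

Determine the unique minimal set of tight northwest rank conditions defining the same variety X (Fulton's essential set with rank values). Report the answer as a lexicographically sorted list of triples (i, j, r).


Rank table r_w(11×11) implied by the 29 constraints:

  i=1: 0 0 0 0 0 0 0 0 0 0 1
  i=2: 0 0 1 1 1 1 1 1 1 1 2
  i=3: 0 0 1 1 1 1 2 2 2 2 3
  i=4: 0 0 1 1 1 1 2 3 3 3 4
  i=5: 0 0 1 1 1 1 2 3 3 4 5
  i=6: 1 1 2 2 2 2 3 4 4 5 6
  i=7: 1 1 2 3 3 3 4 5 5 6 7
  i=8: 1 1 2 3 3 3 4 5 6 7 8
  i=9: 1 1 2 3 3 4 5 6 7 8 9
  i=10: 1 1 2 3 4 5 6 7 8 9 10
  i=11: 1 2 3 4 5 6 7 8 9 10 11

giving w = (11, 3, 7, 8, 10, 1, 4, 9, 6, 5, 2) via Δ²R.

ℓ(w)=35; the 7 essential cells (i,j,r):

[(1, 10, 0), (5, 2, 0), (5, 6, 1), (5, 9, 3), (8, 6, 3), (9, 5, 3), (10, 2, 1)]


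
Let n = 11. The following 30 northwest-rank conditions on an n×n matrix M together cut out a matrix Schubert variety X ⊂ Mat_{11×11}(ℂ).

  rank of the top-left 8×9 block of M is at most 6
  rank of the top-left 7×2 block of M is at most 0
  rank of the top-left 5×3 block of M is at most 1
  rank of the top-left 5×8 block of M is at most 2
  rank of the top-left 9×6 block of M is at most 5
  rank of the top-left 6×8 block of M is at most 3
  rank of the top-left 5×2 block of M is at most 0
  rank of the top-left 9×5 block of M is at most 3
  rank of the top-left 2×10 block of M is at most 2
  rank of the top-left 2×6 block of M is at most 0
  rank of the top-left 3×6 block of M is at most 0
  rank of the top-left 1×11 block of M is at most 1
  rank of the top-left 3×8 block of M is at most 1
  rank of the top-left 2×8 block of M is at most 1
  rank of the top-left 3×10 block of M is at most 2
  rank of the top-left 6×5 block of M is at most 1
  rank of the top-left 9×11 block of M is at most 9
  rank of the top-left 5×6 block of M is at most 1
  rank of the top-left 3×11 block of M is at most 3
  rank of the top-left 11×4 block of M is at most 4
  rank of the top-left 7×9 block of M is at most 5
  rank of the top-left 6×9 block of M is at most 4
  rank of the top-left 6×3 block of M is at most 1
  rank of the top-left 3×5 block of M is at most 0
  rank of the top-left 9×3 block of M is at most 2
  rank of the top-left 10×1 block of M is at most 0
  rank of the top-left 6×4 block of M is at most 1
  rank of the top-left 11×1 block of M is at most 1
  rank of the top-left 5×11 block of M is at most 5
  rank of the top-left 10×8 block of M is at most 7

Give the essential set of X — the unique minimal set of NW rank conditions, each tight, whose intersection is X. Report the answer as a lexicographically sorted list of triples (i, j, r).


Recovering R(i,j) via the rank-extension bound from the 30 conditions:

  R[1]: 0 0 0 0 0 0 1 1 1 1 1
  R[2]: 0 0 0 0 0 0 1 1 2 2 2
  R[3]: 0 0 0 0 0 0 1 1 2 2 3
  R[4]: 0 0 1 1 1 1 2 2 3 3 4
  R[5]: 0 0 1 1 1 1 2 2 3 4 5
  R[6]: 0 0 1 1 1 2 3 3 4 5 6
  R[7]: 0 0 1 2 2 3 4 4 5 6 7
  R[8]: 0 1 2 3 3 4 5 5 6 7 8
  R[9]: 0 1 2 3 3 4 5 6 7 8 9
  R[10]: 0 1 2 3 4 5 6 7 8 9 10
  R[11]: 1 2 3 4 5 6 7 8 9 10 11

reading off 1-entries of Δ²R: w = (7, 9, 11, 3, 10, 6, 4, 2, 8, 5, 1).

D(w) has 39 cells with 9 SE-corners; essential set:

[(3, 6, 0), (3, 8, 1), (3, 10, 2), (5, 6, 1), (5, 8, 2), (6, 5, 1), (7, 2, 0), (9, 5, 3), (10, 1, 0)]


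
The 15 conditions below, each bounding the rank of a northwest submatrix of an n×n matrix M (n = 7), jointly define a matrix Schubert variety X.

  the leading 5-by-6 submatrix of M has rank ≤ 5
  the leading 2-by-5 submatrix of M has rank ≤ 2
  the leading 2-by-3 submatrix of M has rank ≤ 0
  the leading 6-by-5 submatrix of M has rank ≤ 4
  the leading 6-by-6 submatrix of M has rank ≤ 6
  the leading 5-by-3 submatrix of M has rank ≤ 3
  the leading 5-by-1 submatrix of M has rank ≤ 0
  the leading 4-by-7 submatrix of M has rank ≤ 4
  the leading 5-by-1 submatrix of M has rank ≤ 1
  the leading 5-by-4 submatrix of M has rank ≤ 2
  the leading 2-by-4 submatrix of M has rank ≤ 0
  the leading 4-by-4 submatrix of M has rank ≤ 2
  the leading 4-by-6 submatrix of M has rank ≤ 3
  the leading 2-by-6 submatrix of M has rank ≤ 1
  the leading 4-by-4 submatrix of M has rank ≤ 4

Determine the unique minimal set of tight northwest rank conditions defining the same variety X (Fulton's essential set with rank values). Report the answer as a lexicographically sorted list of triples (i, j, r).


Propagating the 15 rank bounds to every northwest block:

  R[1]: 0  0  0  0  1  1  1
  R[2]: 0  0  0  0  1  1  2
  R[3]: 0  1  1  1  2  2  3
  R[4]: 0  1  2  2  3  3  4
  R[5]: 0  1  2  2  3  4  5
  R[6]: 1  2  3  3  4  5  6
  R[7]: 1  2  3  4  5  6  7

giving w = (5, 7, 2, 3, 6, 1, 4) via Δ²R.

4 SE-corners of the 13-cell Rothe diagram give Ess(w):

[(2, 4, 0), (2, 6, 1), (5, 1, 0), (5, 4, 2)]


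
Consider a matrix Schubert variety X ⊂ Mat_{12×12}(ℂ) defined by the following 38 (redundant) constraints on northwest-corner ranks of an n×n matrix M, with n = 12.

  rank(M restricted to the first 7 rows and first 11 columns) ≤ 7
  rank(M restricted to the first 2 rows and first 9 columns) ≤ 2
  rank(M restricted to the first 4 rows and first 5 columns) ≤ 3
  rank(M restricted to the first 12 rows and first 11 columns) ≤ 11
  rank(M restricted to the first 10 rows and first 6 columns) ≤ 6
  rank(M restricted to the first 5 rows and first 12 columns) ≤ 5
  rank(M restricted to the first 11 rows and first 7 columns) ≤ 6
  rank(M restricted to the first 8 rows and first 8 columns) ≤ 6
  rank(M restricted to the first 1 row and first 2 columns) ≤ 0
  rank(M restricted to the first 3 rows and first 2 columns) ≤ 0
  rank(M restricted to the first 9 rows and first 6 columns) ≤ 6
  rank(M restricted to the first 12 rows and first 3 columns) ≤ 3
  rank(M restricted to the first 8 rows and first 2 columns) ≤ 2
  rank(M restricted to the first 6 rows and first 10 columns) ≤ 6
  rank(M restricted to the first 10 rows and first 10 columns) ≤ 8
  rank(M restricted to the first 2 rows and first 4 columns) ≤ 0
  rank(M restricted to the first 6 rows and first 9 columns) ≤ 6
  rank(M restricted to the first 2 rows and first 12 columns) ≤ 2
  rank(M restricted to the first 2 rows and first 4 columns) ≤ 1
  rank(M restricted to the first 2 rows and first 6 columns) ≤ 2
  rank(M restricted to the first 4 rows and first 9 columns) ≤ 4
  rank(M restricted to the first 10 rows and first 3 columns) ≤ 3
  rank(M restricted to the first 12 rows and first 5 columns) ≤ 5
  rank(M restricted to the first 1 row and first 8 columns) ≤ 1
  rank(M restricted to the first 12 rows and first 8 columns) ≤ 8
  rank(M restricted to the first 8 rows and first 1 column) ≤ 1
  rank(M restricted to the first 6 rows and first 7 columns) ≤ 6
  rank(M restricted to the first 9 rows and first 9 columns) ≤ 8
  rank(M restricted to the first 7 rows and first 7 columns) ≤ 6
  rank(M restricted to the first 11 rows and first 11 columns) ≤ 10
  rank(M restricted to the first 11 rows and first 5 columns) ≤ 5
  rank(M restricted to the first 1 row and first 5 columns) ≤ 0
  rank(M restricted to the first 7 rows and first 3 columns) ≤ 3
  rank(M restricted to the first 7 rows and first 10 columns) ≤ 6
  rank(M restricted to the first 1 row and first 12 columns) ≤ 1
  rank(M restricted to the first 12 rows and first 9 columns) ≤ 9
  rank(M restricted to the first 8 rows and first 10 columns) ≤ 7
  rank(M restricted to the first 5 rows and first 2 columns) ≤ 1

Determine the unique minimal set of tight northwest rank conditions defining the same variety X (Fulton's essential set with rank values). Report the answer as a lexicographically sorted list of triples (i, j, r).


Propagating the 38 rank bounds to every northwest block:

  0, 0, 0, 0, 0, 1, 1, 1, 1, 1, 1, 1
  0, 0, 0, 0, 1, 2, 2, 2, 2, 2, 2, 2
  0, 0, 1, 1, 2, 3, 3, 3, 3, 3, 3, 3
  1, 1, 2, 2, 3, 4, 4, 4, 4, 4, 4, 4
  1, 1, 2, 3, 4, 5, 5, 5, 5, 5, 5, 5
  1, 2, 3, 4, 5, 6, 6, 6, 6, 6, 6, 6
  1, 2, 3, 4, 5, 6, 6, 6, 6, 6, 7, 7
  1, 2, 3, 4, 5, 6, 6, 6, 7, 7, 8, 8
  1, 2, 3, 4, 5, 6, 6, 7, 8, 8, 9, 9
  1, 2, 3, 4, 5, 6, 6, 7, 8, 8, 9, 10
  1, 2, 3, 4, 5, 6, 6, 7, 8, 9, 10, 11
  1, 2, 3, 4, 5, 6, 7, 8, 9, 10, 11, 12

reading off 1-entries of Δ²R: w = (6, 5, 3, 1, 4, 2, 11, 9, 8, 12, 10, 7).

Fulton essential set (8 of the 22 Rothe cells):

[(1, 5, 0), (2, 4, 0), (3, 2, 0), (5, 2, 1), (7, 10, 6), (8, 8, 6), (10, 10, 8), (11, 7, 6)]


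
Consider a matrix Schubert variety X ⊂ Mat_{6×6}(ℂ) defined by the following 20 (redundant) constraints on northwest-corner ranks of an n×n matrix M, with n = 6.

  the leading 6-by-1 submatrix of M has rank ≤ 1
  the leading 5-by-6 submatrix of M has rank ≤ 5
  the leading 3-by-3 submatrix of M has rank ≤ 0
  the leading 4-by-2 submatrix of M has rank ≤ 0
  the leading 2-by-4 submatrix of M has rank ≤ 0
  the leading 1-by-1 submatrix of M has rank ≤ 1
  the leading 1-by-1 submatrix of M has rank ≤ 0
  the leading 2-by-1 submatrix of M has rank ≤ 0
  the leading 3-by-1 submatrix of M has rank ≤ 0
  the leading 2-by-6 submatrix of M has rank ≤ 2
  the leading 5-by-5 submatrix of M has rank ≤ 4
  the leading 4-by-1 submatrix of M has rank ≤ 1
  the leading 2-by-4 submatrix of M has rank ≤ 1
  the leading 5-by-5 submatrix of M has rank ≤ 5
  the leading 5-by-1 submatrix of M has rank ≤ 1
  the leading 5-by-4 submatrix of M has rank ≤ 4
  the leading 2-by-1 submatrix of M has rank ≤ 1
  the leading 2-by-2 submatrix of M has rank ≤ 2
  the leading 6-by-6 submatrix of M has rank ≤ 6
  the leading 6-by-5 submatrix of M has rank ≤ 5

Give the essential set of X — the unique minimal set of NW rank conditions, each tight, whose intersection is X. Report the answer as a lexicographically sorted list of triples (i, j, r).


Reconstructing r_w from the 20 given conditions:

  i=1: 0  0  0  0  1  1
  i=2: 0  0  0  0  1  2
  i=3: 0  0  0  1  2  3
  i=4: 0  0  1  2  3  4
  i=5: 1  1  2  3  4  5
  i=6: 1  2  3  4  5  6

reading off 1-entries of Δ²R: w = (5, 6, 4, 3, 1, 2).

ℓ(w)=13; the 3 essential cells (i,j,r):

[(2, 4, 0), (3, 3, 0), (4, 2, 0)]


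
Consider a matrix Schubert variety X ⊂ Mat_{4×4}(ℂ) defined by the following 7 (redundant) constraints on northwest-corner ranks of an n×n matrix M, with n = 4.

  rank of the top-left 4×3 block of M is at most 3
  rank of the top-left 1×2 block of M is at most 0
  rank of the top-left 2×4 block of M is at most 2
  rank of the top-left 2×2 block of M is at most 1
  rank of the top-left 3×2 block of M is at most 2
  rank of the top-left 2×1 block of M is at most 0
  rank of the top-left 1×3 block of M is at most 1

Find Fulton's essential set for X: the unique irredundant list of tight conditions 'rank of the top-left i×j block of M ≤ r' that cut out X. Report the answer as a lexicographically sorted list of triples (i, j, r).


Recovering R(i,j) via the rank-extension bound from the 7 conditions:

  row 1: 0 0 1 1
  row 2: 0 1 2 2
  row 3: 1 2 3 3
  row 4: 1 2 3 4

reading off 1-entries of Δ²R: w = (3, 2, 1, 4).

Rothe diagram D(w) (3 cells), 2 SE-corners (essential conditions):

[(1, 2, 0), (2, 1, 0)]


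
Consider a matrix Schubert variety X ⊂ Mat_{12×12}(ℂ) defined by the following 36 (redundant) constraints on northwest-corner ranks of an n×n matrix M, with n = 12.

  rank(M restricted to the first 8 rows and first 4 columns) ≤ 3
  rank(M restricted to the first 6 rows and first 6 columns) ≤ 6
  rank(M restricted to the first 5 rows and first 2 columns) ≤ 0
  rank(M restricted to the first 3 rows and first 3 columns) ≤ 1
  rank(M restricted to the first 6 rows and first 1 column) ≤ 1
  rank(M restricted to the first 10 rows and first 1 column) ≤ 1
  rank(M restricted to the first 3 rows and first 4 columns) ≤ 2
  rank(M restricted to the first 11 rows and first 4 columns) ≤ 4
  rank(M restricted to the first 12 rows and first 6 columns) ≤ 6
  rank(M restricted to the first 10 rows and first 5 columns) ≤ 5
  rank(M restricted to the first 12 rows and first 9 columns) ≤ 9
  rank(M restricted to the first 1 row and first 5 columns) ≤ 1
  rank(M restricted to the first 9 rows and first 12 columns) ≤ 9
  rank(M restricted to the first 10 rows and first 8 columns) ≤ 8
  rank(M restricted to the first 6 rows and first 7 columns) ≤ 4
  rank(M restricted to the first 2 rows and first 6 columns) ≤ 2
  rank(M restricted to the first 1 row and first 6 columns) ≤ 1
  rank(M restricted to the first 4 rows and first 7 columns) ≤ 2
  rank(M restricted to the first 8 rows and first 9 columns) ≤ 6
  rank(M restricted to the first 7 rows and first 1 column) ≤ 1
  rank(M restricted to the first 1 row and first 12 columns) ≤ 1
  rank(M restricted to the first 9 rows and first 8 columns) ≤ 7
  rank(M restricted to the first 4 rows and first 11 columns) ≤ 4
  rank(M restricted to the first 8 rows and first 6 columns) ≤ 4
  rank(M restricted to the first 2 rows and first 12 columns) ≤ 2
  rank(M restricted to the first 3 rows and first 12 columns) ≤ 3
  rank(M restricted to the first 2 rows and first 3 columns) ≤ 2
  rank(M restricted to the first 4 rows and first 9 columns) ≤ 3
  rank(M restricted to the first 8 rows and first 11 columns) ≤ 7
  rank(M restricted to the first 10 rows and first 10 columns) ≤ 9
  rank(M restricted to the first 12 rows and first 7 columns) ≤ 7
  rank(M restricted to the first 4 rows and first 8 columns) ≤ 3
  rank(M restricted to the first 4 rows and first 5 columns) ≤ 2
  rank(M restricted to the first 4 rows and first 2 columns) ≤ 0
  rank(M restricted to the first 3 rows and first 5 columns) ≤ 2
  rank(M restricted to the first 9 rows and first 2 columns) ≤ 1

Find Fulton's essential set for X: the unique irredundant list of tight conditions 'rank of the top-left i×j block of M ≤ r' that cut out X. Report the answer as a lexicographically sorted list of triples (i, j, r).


Reconstructing r_w from the 36 given conditions:

  R[1]: 0, 0, 1, 1, 1, 1, 1, 1, 1, 1, 1, 1
  R[2]: 0, 0, 1, 2, 2, 2, 2, 2, 2, 2, 2, 2
  R[3]: 0, 0, 1, 2, 2, 2, 2, 3, 3, 3, 3, 3
  R[4]: 0, 0, 1, 2, 2, 2, 2, 3, 3, 4, 4, 4
  R[5]: 0, 0, 1, 2, 3, 3, 3, 4, 4, 5, 5, 5
  R[6]: 1, 1, 2, 3, 4, 4, 4, 5, 5, 6, 6, 6
  R[7]: 1, 1, 2, 3, 4, 4, 5, 6, 6, 7, 7, 7
  R[8]: 1, 1, 2, 3, 4, 4, 5, 6, 6, 7, 7, 8
  R[9]: 1, 1, 2, 3, 4, 5, 6, 7, 7, 8, 8, 9
  R[10]: 1, 2, 3, 4, 5, 6, 7, 8, 8, 9, 9, 10
  R[11]: 1, 2, 3, 4, 5, 6, 7, 8, 9, 10, 10, 11
  R[12]: 1, 2, 3, 4, 5, 6, 7, 8, 9, 10, 11, 12

giving w = (3, 4, 8, 10, 5, 1, 7, 12, 6, 2, 9, 11) via Δ²R.

ℓ(w)=24; the 7 essential cells (i,j,r):

[(4, 7, 2), (4, 9, 3), (5, 2, 0), (8, 6, 4), (8, 9, 6), (8, 11, 7), (9, 2, 1)]


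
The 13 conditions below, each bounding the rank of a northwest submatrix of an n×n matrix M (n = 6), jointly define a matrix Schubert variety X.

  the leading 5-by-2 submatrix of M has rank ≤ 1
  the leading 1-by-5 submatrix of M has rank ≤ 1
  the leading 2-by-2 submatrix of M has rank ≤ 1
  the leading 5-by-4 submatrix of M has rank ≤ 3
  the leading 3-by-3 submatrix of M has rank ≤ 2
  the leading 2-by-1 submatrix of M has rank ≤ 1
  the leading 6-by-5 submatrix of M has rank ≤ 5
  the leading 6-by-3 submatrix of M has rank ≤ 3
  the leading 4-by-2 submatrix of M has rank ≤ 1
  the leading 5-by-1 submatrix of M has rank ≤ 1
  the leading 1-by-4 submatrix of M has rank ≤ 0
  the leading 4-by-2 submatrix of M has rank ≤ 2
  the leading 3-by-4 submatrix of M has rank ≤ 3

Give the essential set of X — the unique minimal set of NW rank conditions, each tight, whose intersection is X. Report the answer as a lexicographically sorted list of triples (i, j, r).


Propagating the 13 rank bounds to every northwest block:

  0 0 0 0 1 1
  1 1 1 1 2 2
  1 1 2 2 3 3
  1 1 2 3 4 4
  1 1 2 3 4 5
  1 2 3 4 5 6

reading off 1-entries of Δ²R: w = (5, 1, 3, 4, 6, 2).

|D(w)|=7, |Ess(w)|=2:

[(1, 4, 0), (5, 2, 1)]


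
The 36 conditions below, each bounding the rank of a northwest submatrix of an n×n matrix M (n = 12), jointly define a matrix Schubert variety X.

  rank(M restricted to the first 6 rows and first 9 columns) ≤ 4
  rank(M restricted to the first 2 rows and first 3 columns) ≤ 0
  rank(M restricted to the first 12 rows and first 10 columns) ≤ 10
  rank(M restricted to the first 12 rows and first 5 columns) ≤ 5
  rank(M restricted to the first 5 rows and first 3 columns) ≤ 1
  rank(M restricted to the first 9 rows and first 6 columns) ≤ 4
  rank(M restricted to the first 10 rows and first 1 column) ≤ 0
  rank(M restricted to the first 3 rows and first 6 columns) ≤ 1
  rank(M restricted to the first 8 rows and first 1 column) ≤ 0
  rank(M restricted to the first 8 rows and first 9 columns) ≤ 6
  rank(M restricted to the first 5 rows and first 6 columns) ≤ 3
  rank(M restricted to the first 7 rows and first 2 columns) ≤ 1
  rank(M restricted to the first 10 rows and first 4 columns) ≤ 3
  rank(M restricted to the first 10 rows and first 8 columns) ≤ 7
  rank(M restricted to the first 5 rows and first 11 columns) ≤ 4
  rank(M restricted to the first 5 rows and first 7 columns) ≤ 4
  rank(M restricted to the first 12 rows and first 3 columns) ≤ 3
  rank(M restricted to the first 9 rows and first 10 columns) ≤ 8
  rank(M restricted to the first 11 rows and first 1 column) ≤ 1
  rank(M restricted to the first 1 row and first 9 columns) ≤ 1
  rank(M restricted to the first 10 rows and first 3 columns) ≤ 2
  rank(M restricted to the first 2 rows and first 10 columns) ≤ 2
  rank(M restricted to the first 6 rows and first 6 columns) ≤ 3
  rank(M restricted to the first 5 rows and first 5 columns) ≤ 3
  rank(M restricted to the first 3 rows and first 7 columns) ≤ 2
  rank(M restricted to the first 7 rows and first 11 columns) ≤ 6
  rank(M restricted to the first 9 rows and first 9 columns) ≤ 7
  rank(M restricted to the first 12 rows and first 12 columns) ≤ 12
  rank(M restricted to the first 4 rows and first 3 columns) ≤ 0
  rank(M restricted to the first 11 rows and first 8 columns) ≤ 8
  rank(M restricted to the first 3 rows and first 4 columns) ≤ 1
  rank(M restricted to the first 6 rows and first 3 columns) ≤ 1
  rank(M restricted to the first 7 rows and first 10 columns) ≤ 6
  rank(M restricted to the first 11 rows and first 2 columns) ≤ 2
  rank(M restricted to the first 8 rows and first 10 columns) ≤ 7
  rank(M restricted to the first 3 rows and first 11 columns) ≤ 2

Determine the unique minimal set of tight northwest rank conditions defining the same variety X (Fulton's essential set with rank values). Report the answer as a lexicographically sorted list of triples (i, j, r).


Rank table r_w(12×12) implied by the 36 constraints:

  R[1]: 0  0  0  1  1  1  1  1  1  1  1  1
  R[2]: 0  0  0  1  1  1  2  2  2  2  2  2
  R[3]: 0  0  0  1  1  1  2  2  2  2  2  3
  R[4]: 0  0  0  1  2  2  3  3  3  3  3  4
  R[5]: 0  1  1  2  3  3  4  4  4  4  4  5
  R[6]: 0  1  1  2  3  3  4  4  4  5  5  6
  R[7]: 0  1  2  3  4  4  5  5  5  6  6  7
  R[8]: 0  1  2  3  4  4  5  6  6  7  7  8
  R[9]: 0  1  2  3  4  4  5  6  7  8  8  9
  R[10]: 0  1  2  3  4  5  6  7  8  9  9  10
  R[11]: 1  2  3  4  5  6  7  8  9  10  10  11
  R[12]: 1  2  3  4  5  6  7  8  9  10  11  12

hence w(1..12) = (4, 7, 12, 5, 2, 10, 3, 8, 9, 6, 1, 11).

ℓ(w)=32; the 8 essential cells (i,j,r):

[(3, 6, 1), (3, 11, 2), (4, 3, 0), (6, 3, 1), (6, 6, 3), (6, 9, 4), (9, 6, 4), (10, 1, 0)]


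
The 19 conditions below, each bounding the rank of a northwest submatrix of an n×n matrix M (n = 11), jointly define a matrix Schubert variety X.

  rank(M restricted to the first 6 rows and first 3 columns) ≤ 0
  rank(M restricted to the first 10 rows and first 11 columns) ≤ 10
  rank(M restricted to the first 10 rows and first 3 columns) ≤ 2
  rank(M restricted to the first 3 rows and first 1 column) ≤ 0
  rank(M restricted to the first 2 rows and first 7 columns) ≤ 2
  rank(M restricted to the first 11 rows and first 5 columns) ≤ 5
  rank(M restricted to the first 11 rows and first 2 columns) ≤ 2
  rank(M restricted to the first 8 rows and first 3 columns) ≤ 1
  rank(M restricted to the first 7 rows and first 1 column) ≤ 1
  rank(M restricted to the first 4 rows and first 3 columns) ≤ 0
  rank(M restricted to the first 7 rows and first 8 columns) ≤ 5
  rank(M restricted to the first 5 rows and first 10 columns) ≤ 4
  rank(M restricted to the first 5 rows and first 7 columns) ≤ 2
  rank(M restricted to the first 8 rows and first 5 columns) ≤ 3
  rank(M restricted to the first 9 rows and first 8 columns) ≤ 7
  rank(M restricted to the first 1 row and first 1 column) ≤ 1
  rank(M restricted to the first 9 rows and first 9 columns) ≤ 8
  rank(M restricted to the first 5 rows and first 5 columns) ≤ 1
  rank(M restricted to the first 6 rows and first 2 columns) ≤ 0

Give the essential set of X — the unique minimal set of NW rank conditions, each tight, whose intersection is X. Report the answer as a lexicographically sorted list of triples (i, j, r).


Reconstructing r_w from the 19 given conditions:

  i=1: 0 | 0 | 0 | 1 | 1 | 1 | 1 | 1 | 1 | 1 | 1
  i=2: 0 | 0 | 0 | 1 | 1 | 2 | 2 | 2 | 2 | 2 | 2
  i=3: 0 | 0 | 0 | 1 | 1 | 2 | 2 | 3 | 3 | 3 | 3
  i=4: 0 | 0 | 0 | 1 | 1 | 2 | 2 | 3 | 4 | 4 | 4
  i=5: 0 | 0 | 0 | 1 | 1 | 2 | 2 | 3 | 4 | 4 | 5
  i=6: 0 | 0 | 0 | 1 | 2 | 3 | 3 | 4 | 5 | 5 | 6
  i=7: 1 | 1 | 1 | 2 | 3 | 4 | 4 | 5 | 6 | 6 | 7
  i=8: 1 | 1 | 1 | 2 | 3 | 4 | 5 | 6 | 7 | 7 | 8
  i=9: 1 | 2 | 2 | 3 | 4 | 5 | 6 | 7 | 8 | 8 | 9
  i=10: 1 | 2 | 2 | 3 | 4 | 5 | 6 | 7 | 8 | 9 | 10
  i=11: 1 | 2 | 3 | 4 | 5 | 6 | 7 | 8 | 9 | 10 | 11

so w = (4, 6, 8, 9, 11, 5, 1, 7, 2, 10, 3).

6 SE-corners of the 29-cell Rothe diagram give Ess(w):

[(5, 5, 1), (5, 7, 2), (5, 10, 4), (6, 3, 0), (8, 3, 1), (10, 3, 2)]


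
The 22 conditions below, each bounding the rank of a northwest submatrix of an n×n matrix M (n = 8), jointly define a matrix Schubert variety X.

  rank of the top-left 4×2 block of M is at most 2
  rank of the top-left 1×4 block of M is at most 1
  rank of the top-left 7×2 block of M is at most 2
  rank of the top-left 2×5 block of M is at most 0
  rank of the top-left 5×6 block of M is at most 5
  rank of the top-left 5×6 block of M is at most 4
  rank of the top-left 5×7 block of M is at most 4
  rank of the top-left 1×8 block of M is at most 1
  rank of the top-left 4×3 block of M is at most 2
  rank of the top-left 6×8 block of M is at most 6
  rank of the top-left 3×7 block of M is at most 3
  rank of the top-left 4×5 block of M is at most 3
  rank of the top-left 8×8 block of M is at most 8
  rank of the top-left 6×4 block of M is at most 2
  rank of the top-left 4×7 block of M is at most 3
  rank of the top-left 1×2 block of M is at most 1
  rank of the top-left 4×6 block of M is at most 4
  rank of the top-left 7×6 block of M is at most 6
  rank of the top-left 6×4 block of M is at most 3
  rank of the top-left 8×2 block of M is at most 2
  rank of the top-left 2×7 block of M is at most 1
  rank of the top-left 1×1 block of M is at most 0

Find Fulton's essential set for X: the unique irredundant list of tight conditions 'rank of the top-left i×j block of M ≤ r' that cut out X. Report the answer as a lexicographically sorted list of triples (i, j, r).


Rank table r_w(8×8) implied by the 22 constraints:

  row 1: 0  0  0  0  0  1  1  1
  row 2: 0  0  0  0  0  1  1  2
  row 3: 1  1  1  1  1  2  2  3
  row 4: 1  2  2  2  2  3  3  4
  row 5: 1  2  2  2  3  4  4  5
  row 6: 1  2  2  2  3  4  5  6
  row 7: 1  2  3  3  4  5  6  7
  row 8: 1  2  3  4  5  6  7  8

second differences of R give the permutation w = (6, 8, 1, 2, 5, 7, 3, 4).

|D(w)|=15, |Ess(w)|=3:

[(2, 5, 0), (2, 7, 1), (6, 4, 2)]
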